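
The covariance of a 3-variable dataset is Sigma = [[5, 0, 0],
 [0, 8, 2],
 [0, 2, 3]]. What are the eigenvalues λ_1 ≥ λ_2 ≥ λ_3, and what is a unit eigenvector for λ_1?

Step 1 — characteristic polynomial p(λ) = det(λI - Sigma) = λ³ - tr·λ² + c_1·λ - det, where tr = trace, c_1 = sum of the principal 2×2 minors, det = det(Sigma):
  tr = 5 + 8 + 3 = 16,
  c_1 = (5·8 - (0)²) + (5·3 - (0)²) + (8·3 - (2)²) = 40 + 15 + 20 = 75,
  det = 5·(8·3 - (2)²) - (0)·((0)·3 - (2)·(0)) + (0)·((0)·(2) - 8·(0)) = 5·(20) - (0)·(0) + (0)·(0) = 100.
  So p(λ) = λ³ - 16λ² + 75λ - 100.
Step 2 — look for an integer root (rational root theorem: any rational root is an integer divisor of 100). Testing λ = 5:
  p(5) = 125 - 400 + 375 - 100 = 0  ✓
  Dividing out (λ - 5): p(λ) = (λ - 5)(λ² - 11λ + 20).
Step 3 — remaining eigenvalues from the quadratic λ² - 11λ + 20 = 0:
  Δ = 11² - 4·20 = 121 - 80 = 41,  λ = (11 ± √41)/2 = (11 ± 6.4031)/2 ≈ 8.7016 or 2.2984.
  Sorted: λ_1 = 8.7016,  λ_2 = 5,  λ_3 = 2.2984  (check: sum = 16 = tr ✓).

Step 4 — unit eigenvector for λ_1 ≈ 8.7016: v spans the null space of (Sigma - λ_1 I), whose rows are
  r_1 = (-3.7016, 0, 0),  r_2 = (0, -0.7016, 2),  r_3 = (0, 2, -5.7016).
  v is orthogonal to every row, so take v ∝ r_1 × r_2 = ((0)·(2) - (0)·(-0.7016), (0)·(0) - (-3.7016)·(2), (-3.7016)·(-0.7016) - (0)·(0)) ≈ (0, 7.4031, 2.5969).
  Let u = (0, 7.4031, 2.5969).
  ||u|| = √((0)² + (7.4031)² + (2.5969)²) = √(61.55) ≈ 7.8454,  v_1 = u/||u|| ≈ (0, 0.9436, 0.331) (||v_1|| = 1).

λ_1 = 8.7016,  λ_2 = 5,  λ_3 = 2.2984;  v_1 ≈ (0, 0.9436, 0.331)


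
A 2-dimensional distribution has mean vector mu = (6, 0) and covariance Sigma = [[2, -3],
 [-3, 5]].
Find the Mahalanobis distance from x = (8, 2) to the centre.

Step 1 — centre the observation: (x - mu) = (2, 2).

Step 2 — invert Sigma. det(Sigma) = 2·5 - (-3)² = 1.
  Sigma^{-1} = (1/det) · [[d, -b], [-b, a]] = [[5, 3],
 [3, 2]].

Step 3 — form the quadratic (x - mu)^T · Sigma^{-1} · (x - mu):
  Sigma^{-1} · (x - mu) = (16, 10).
  (x - mu)^T · [Sigma^{-1} · (x - mu)] = (2)·(16) + (2)·(10) = 52.

Step 4 — take square root: d = √(52) ≈ 7.2111.

d(x, mu) = √(52) ≈ 7.2111


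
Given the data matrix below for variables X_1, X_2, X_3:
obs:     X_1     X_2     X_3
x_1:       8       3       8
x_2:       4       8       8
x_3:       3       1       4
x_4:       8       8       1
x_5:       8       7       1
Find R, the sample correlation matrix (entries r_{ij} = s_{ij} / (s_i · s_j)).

Step 1 — column means:
  mean(X_1) = (8 + 4 + 3 + 8 + 8) / 5 = 31/5 = 6.2
  mean(X_2) = (3 + 8 + 1 + 8 + 7) / 5 = 27/5 = 5.4
  mean(X_3) = (8 + 8 + 4 + 1 + 1) / 5 = 22/5 = 4.4

Step 2 — sample variances and covariances s[i,j] = (1/(n-1)) · Σ_k (x_{k,i} - mean_i) · (x_{k,j} - mean_j), with n-1 = 4:
  s[X_1,X_1] = ((1.8)·(1.8) + (-2.2)·(-2.2) + (-3.2)·(-3.2) + (1.8)·(1.8) + (1.8)·(1.8)) / 4 = 24.8/4 = 6.2
  s[X_1,X_2] = ((1.8)·(-2.4) + (-2.2)·(2.6) + (-3.2)·(-4.4) + (1.8)·(2.6) + (1.8)·(1.6)) / 4 = 11.6/4 = 2.9
  s[X_1,X_3] = ((1.8)·(3.6) + (-2.2)·(3.6) + (-3.2)·(-0.4) + (1.8)·(-3.4) + (1.8)·(-3.4)) / 4 = -12.4/4 = -3.1
  s[X_2,X_2] = ((-2.4)·(-2.4) + (2.6)·(2.6) + (-4.4)·(-4.4) + (2.6)·(2.6) + (1.6)·(1.6)) / 4 = 41.2/4 = 10.3
  s[X_2,X_3] = ((-2.4)·(3.6) + (2.6)·(3.6) + (-4.4)·(-0.4) + (2.6)·(-3.4) + (1.6)·(-3.4)) / 4 = -11.8/4 = -2.95
  s[X_3,X_3] = ((3.6)·(3.6) + (3.6)·(3.6) + (-0.4)·(-0.4) + (-3.4)·(-3.4) + (-3.4)·(-3.4)) / 4 = 49.2/4 = 12.3
  Sample standard deviations s_i = √(s[i,i]):
  s(X_1) = √(6.2) = 2.49
  s(X_2) = √(10.3) = 3.2094
  s(X_3) = √(12.3) = 3.5071

Step 3 — r_{ij} = s_{ij} / (s_i · s_j):
  r[X_1,X_1] = 1 (diagonal).
  r[X_1,X_2] = 2.9 / (2.49 · 3.2094) = 2.9 / 7.9912 = 0.3629
  r[X_1,X_3] = -3.1 / (2.49 · 3.5071) = -3.1 / 8.7327 = -0.355
  r[X_2,X_2] = 1 (diagonal).
  r[X_2,X_3] = -2.95 / (3.2094 · 3.5071) = -2.95 / 11.2557 = -0.2621
  r[X_3,X_3] = 1 (diagonal).

R is symmetric with unit diagonal. Assembling:

R = [[1, 0.3629, -0.355],
 [0.3629, 1, -0.2621],
 [-0.355, -0.2621, 1]]


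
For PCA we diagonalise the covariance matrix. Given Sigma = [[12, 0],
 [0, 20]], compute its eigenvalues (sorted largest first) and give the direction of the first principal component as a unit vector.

Step 1 — characteristic polynomial of 2×2 Sigma:
  det(Sigma - λI) = λ² - trace · λ + det = 0.
  trace = 12 + 20 = 32, det = 12·20 - (0)² = 240.
Step 2 — discriminant:
  Δ = trace² - 4·det = 1024 - 960 = 64.
Step 3 — eigenvalues:
  λ = (trace ± √Δ)/2 = (32 ± 8)/2,
  λ_1 = 20,  λ_2 = 12.

Step 4 — unit eigenvector for λ_1: Sigma is diagonal, so its eigenvectors are the coordinate axes. λ_1 = 20 is the diagonal entry on the second coordinate axis, hence
  v_1 = (0, 1) (||v_1|| = 1).

λ_1 = 20,  λ_2 = 12;  v_1 ≈ (0, 1)


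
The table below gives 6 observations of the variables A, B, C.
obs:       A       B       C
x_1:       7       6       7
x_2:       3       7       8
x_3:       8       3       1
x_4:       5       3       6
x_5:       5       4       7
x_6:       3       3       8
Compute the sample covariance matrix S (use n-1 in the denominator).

Step 1 — column means:
  mean(A) = (7 + 3 + 8 + 5 + 5 + 3) / 6 = 31/6 = 5.1667
  mean(B) = (6 + 7 + 3 + 3 + 4 + 3) / 6 = 26/6 = 4.3333
  mean(C) = (7 + 8 + 1 + 6 + 7 + 8) / 6 = 37/6 = 6.1667

Step 2 — sample covariance S[i,j] = (1/(n-1)) · Σ_k (x_{k,i} - mean_i) · (x_{k,j} - mean_j), with n-1 = 5.
  S[A,A] = ((1.8333)·(1.8333) + (-2.1667)·(-2.1667) + (2.8333)·(2.8333) + (-0.1667)·(-0.1667) + (-0.1667)·(-0.1667) + (-2.1667)·(-2.1667)) / 5 = 20.8333/5 = 4.1667
  S[A,B] = ((1.8333)·(1.6667) + (-2.1667)·(2.6667) + (2.8333)·(-1.3333) + (-0.1667)·(-1.3333) + (-0.1667)·(-0.3333) + (-2.1667)·(-1.3333)) / 5 = -3.3333/5 = -0.6667
  S[A,C] = ((1.8333)·(0.8333) + (-2.1667)·(1.8333) + (2.8333)·(-5.1667) + (-0.1667)·(-0.1667) + (-0.1667)·(0.8333) + (-2.1667)·(1.8333)) / 5 = -21.1667/5 = -4.2333
  S[B,B] = ((1.6667)·(1.6667) + (2.6667)·(2.6667) + (-1.3333)·(-1.3333) + (-1.3333)·(-1.3333) + (-0.3333)·(-0.3333) + (-1.3333)·(-1.3333)) / 5 = 15.3333/5 = 3.0667
  S[B,C] = ((1.6667)·(0.8333) + (2.6667)·(1.8333) + (-1.3333)·(-5.1667) + (-1.3333)·(-0.1667) + (-0.3333)·(0.8333) + (-1.3333)·(1.8333)) / 5 = 10.6667/5 = 2.1333
  S[C,C] = ((0.8333)·(0.8333) + (1.8333)·(1.8333) + (-5.1667)·(-5.1667) + (-0.1667)·(-0.1667) + (0.8333)·(0.8333) + (1.8333)·(1.8333)) / 5 = 34.8333/5 = 6.9667

S is symmetric (S[j,i] = S[i,j]). Assembling:

S = [[4.1667, -0.6667, -4.2333],
 [-0.6667, 3.0667, 2.1333],
 [-4.2333, 2.1333, 6.9667]]


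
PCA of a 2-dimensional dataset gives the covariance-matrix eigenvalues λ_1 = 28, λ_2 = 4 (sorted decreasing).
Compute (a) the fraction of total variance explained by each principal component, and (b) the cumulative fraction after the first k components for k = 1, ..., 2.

Step 1 — total variance = trace(Sigma) = Σ λ_i = 28 + 4 = 32.

Step 2 — fraction explained by component i = λ_i / Σ λ:
  PC1: 28/32 = 0.875
  PC2: 4/32 = 0.125

Step 3 — cumulative fraction after k components = (λ_1 + ... + λ_k) / Σ λ:
  k = 1: 28/32 = 0.875
  k = 2: (28 + 4)/32 = 32/32 = 1

Summary (fraction, with percent):

explained: PC1 0.875 (87.5%), PC2 0.125 (12.5%);  cumulative: 0.875, 1


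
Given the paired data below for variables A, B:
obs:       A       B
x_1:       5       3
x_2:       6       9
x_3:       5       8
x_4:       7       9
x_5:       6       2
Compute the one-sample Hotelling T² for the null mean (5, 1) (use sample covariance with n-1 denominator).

Step 1 — sample mean vector:
  mean(A) = (5 + 6 + 5 + 7 + 6) / 5 = 29/5 = 5.8
  mean(B) = (3 + 9 + 8 + 9 + 2) / 5 = 31/5 = 6.2
  x̄ = (5.8, 6.2),  deviation x̄ - mu_0 = (5.8, 6.2) - (5, 1) = (0.8, 5.2).

Step 2 — sample covariance matrix, S[i,j] = (1/(n-1)) · Σ_k (x_{k,i} - mean_i) · (x_{k,j} - mean_j), divisor n-1 = 4:
  S[A,A] = ((-0.8)·(-0.8) + (0.2)·(0.2) + (-0.8)·(-0.8) + (1.2)·(1.2) + (0.2)·(0.2)) / 4 = 2.8/4 = 0.7
  S[A,B] = ((-0.8)·(-3.2) + (0.2)·(2.8) + (-0.8)·(1.8) + (1.2)·(2.8) + (0.2)·(-4.2)) / 4 = 4.2/4 = 1.05
  S[B,B] = ((-3.2)·(-3.2) + (2.8)·(2.8) + (1.8)·(1.8) + (2.8)·(2.8) + (-4.2)·(-4.2)) / 4 = 46.8/4 = 11.7
  S = [[0.7, 1.05],
 [1.05, 11.7]].

Step 3 — invert S. det(S) = 0.7·11.7 - (1.05)² = 7.0875.
  S^{-1} = (1/det) · [[d, -b], [-b, a]] = [[1.6508, -0.1481],
 [-0.1481, 0.0988]].

Step 4 — quadratic form (x̄ - mu_0)^T · S^{-1} · (x̄ - mu_0):
  S^{-1} · (x̄ - mu_0) = (0.5503, 0.3951),
  (x̄ - mu_0)^T · [...] = (0.8)·(0.5503) + (5.2)·(0.3951) = 2.4945.

Step 5 — scale by n: T² = 5 · 2.4945 = 12.4727.

T² ≈ 12.4727


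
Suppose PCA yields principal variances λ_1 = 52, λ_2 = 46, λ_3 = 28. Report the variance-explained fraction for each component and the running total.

Step 1 — total variance = trace(Sigma) = Σ λ_i = 52 + 46 + 28 = 126.

Step 2 — fraction explained by component i = λ_i / Σ λ:
  PC1: 52/126 = 0.4127
  PC2: 46/126 = 0.3651
  PC3: 28/126 = 0.2222

Step 3 — cumulative fraction after k components = (λ_1 + ... + λ_k) / Σ λ:
  k = 1: 52/126 = 0.4127
  k = 2: (52 + 46)/126 = 98/126 = 0.7778
  k = 3: (52 + 46 + 28)/126 = 126/126 = 1

Summary (fraction, with percent):

explained: PC1 0.4127 (41.27%), PC2 0.3651 (36.51%), PC3 0.2222 (22.22%);  cumulative: 0.4127, 0.7778, 1


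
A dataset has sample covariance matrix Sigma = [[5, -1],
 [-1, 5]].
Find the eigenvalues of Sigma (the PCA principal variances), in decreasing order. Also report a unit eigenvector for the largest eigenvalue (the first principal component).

Step 1 — characteristic polynomial of 2×2 Sigma:
  det(Sigma - λI) = λ² - trace · λ + det = 0.
  trace = 5 + 5 = 10, det = 5·5 - (-1)² = 24.
Step 2 — discriminant:
  Δ = trace² - 4·det = 100 - 96 = 4.
Step 3 — eigenvalues:
  λ = (trace ± √Δ)/2 = (10 ± 2)/2,
  λ_1 = 6,  λ_2 = 4.

Step 4 — unit eigenvector for λ_1: solve (Sigma - λ_1 I)v = 0. First row:
  (5 - 6)·v_x + (-1)·v_y = 0, i.e. (-1)·v_x + (-1)·v_y = 0,
  so v ∝ (b, λ_1 - a) = (-1, 1); multiply by -1 so the first entry is positive: u = (1, -1).
  ||u|| = √((1)² + (-1)²) = √(2) ≈ 1.4142,
  v_1 = u/||u|| ≈ (0.7071, -0.7071) (||v_1|| = 1).

λ_1 = 6,  λ_2 = 4;  v_1 ≈ (0.7071, -0.7071)


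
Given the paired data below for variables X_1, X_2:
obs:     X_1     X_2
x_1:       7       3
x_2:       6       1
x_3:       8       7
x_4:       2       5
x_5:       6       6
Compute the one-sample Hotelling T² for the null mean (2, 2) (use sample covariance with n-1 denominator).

Step 1 — sample mean vector:
  mean(X_1) = (7 + 6 + 8 + 2 + 6) / 5 = 29/5 = 5.8
  mean(X_2) = (3 + 1 + 7 + 5 + 6) / 5 = 22/5 = 4.4
  x̄ = (5.8, 4.4),  deviation x̄ - mu_0 = (5.8, 4.4) - (2, 2) = (3.8, 2.4).

Step 2 — sample covariance matrix, S[i,j] = (1/(n-1)) · Σ_k (x_{k,i} - mean_i) · (x_{k,j} - mean_j), divisor n-1 = 4:
  S[X_1,X_1] = ((1.2)·(1.2) + (0.2)·(0.2) + (2.2)·(2.2) + (-3.8)·(-3.8) + (0.2)·(0.2)) / 4 = 20.8/4 = 5.2
  S[X_1,X_2] = ((1.2)·(-1.4) + (0.2)·(-3.4) + (2.2)·(2.6) + (-3.8)·(0.6) + (0.2)·(1.6)) / 4 = 1.4/4 = 0.35
  S[X_2,X_2] = ((-1.4)·(-1.4) + (-3.4)·(-3.4) + (2.6)·(2.6) + (0.6)·(0.6) + (1.6)·(1.6)) / 4 = 23.2/4 = 5.8
  S = [[5.2, 0.35],
 [0.35, 5.8]].

Step 3 — invert S. det(S) = 5.2·5.8 - (0.35)² = 30.0375.
  S^{-1} = (1/det) · [[d, -b], [-b, a]] = [[0.1931, -0.0117],
 [-0.0117, 0.1731]].

Step 4 — quadratic form (x̄ - mu_0)^T · S^{-1} · (x̄ - mu_0):
  S^{-1} · (x̄ - mu_0) = (0.7058, 0.3712),
  (x̄ - mu_0)^T · [...] = (3.8)·(0.7058) + (2.4)·(0.3712) = 3.5729.

Step 5 — scale by n: T² = 5 · 3.5729 = 17.8643.

T² ≈ 17.8643


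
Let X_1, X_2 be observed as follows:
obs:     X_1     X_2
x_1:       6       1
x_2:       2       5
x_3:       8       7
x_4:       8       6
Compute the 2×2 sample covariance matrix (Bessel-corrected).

Step 1 — column means:
  mean(X_1) = (6 + 2 + 8 + 8) / 4 = 24/4 = 6
  mean(X_2) = (1 + 5 + 7 + 6) / 4 = 19/4 = 4.75

Step 2 — sample covariance S[i,j] = (1/(n-1)) · Σ_k (x_{k,i} - mean_i) · (x_{k,j} - mean_j), with n-1 = 3.
  S[X_1,X_1] = ((0)·(0) + (-4)·(-4) + (2)·(2) + (2)·(2)) / 3 = 24/3 = 8
  S[X_1,X_2] = ((0)·(-3.75) + (-4)·(0.25) + (2)·(2.25) + (2)·(1.25)) / 3 = 6/3 = 2
  S[X_2,X_2] = ((-3.75)·(-3.75) + (0.25)·(0.25) + (2.25)·(2.25) + (1.25)·(1.25)) / 3 = 20.75/3 = 6.9167

S is symmetric (S[j,i] = S[i,j]). Assembling:

S = [[8, 2],
 [2, 6.9167]]


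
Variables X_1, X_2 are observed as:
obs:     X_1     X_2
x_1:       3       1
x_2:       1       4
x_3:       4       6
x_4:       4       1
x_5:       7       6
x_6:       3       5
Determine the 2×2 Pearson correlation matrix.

Step 1 — column means:
  mean(X_1) = (3 + 1 + 4 + 4 + 7 + 3) / 6 = 22/6 = 3.6667
  mean(X_2) = (1 + 4 + 6 + 1 + 6 + 5) / 6 = 23/6 = 3.8333

Step 2 — sample variances and covariances s[i,j] = (1/(n-1)) · Σ_k (x_{k,i} - mean_i) · (x_{k,j} - mean_j), with n-1 = 5:
  s[X_1,X_1] = ((-0.6667)·(-0.6667) + (-2.6667)·(-2.6667) + (0.3333)·(0.3333) + (0.3333)·(0.3333) + (3.3333)·(3.3333) + (-0.6667)·(-0.6667)) / 5 = 19.3333/5 = 3.8667
  s[X_1,X_2] = ((-0.6667)·(-2.8333) + (-2.6667)·(0.1667) + (0.3333)·(2.1667) + (0.3333)·(-2.8333) + (3.3333)·(2.1667) + (-0.6667)·(1.1667)) / 5 = 7.6667/5 = 1.5333
  s[X_2,X_2] = ((-2.8333)·(-2.8333) + (0.1667)·(0.1667) + (2.1667)·(2.1667) + (-2.8333)·(-2.8333) + (2.1667)·(2.1667) + (1.1667)·(1.1667)) / 5 = 26.8333/5 = 5.3667
  Sample standard deviations s_i = √(s[i,i]):
  s(X_1) = √(3.8667) = 1.9664
  s(X_2) = √(5.3667) = 2.3166

Step 3 — r_{ij} = s_{ij} / (s_i · s_j):
  r[X_1,X_1] = 1 (diagonal).
  r[X_1,X_2] = 1.5333 / (1.9664 · 2.3166) = 1.5333 / 4.5553 = 0.3366
  r[X_2,X_2] = 1 (diagonal).

R is symmetric with unit diagonal. Assembling:

R = [[1, 0.3366],
 [0.3366, 1]]


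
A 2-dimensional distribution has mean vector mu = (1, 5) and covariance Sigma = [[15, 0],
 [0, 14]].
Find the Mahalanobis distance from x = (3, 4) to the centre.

Step 1 — centre the observation: (x - mu) = (2, -1).

Step 2 — invert Sigma. det(Sigma) = 15·14 - (0)² = 210.
  Sigma^{-1} = (1/det) · [[d, -b], [-b, a]] = [[0.0667, 0],
 [0, 0.0714]].

Step 3 — form the quadratic (x - mu)^T · Sigma^{-1} · (x - mu):
  Sigma^{-1} · (x - mu) = (0.1333, -0.0714).
  (x - mu)^T · [Sigma^{-1} · (x - mu)] = (2)·(0.1333) + (-1)·(-0.0714) = 0.3381.

Step 4 — take square root: d = √(0.3381) ≈ 0.5815.

d(x, mu) = √(0.3381) ≈ 0.5815


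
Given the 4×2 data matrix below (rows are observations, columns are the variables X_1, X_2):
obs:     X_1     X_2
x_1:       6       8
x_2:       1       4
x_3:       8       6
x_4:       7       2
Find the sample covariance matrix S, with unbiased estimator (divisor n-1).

Step 1 — column means:
  mean(X_1) = (6 + 1 + 8 + 7) / 4 = 22/4 = 5.5
  mean(X_2) = (8 + 4 + 6 + 2) / 4 = 20/4 = 5

Step 2 — sample covariance S[i,j] = (1/(n-1)) · Σ_k (x_{k,i} - mean_i) · (x_{k,j} - mean_j), with n-1 = 3.
  S[X_1,X_1] = ((0.5)·(0.5) + (-4.5)·(-4.5) + (2.5)·(2.5) + (1.5)·(1.5)) / 3 = 29/3 = 9.6667
  S[X_1,X_2] = ((0.5)·(3) + (-4.5)·(-1) + (2.5)·(1) + (1.5)·(-3)) / 3 = 4/3 = 1.3333
  S[X_2,X_2] = ((3)·(3) + (-1)·(-1) + (1)·(1) + (-3)·(-3)) / 3 = 20/3 = 6.6667

S is symmetric (S[j,i] = S[i,j]). Assembling:

S = [[9.6667, 1.3333],
 [1.3333, 6.6667]]


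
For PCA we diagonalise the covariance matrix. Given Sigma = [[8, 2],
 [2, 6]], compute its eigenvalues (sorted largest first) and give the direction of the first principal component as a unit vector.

Step 1 — characteristic polynomial of 2×2 Sigma:
  det(Sigma - λI) = λ² - trace · λ + det = 0.
  trace = 8 + 6 = 14, det = 8·6 - (2)² = 44.
Step 2 — discriminant:
  Δ = trace² - 4·det = 196 - 176 = 20.
Step 3 — eigenvalues:
  λ = (trace ± √Δ)/2 = (14 ± 4.4721)/2,
  λ_1 = 9.2361,  λ_2 = 4.7639.

Step 4 — unit eigenvector for λ_1: solve (Sigma - λ_1 I)v = 0. First row:
  (8 - 9.2361)·v_x + (2)·v_y = 0, i.e. (-1.2361)·v_x + (2)·v_y = 0,
  so v ∝ (b, λ_1 - a) = (2, 1.2361) = u.
  ||u|| = √((2)² + (1.2361)²) = √(5.5279) ≈ 2.3511,
  v_1 = u/||u|| ≈ (0.8507, 0.5257) (||v_1|| = 1).

λ_1 = 9.2361,  λ_2 = 4.7639;  v_1 ≈ (0.8507, 0.5257)


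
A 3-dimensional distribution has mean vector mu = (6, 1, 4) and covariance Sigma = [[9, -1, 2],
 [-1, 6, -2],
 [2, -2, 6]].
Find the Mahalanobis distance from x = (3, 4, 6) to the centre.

Step 1 — centre the observation: (x - mu) = (-3, 3, 2).

Step 2 — invert Sigma (cofactor / det for 3×3, or solve directly):
  Sigma^{-1} = [[0.1203, 0.0075, -0.0376],
 [0.0075, 0.188, 0.0602],
 [-0.0376, 0.0602, 0.1992]].

Step 3 — form the quadratic (x - mu)^T · Sigma^{-1} · (x - mu):
  Sigma^{-1} · (x - mu) = (-0.4135, 0.6617, 0.6917).
  (x - mu)^T · [Sigma^{-1} · (x - mu)] = (-3)·(-0.4135) + (3)·(0.6617) + (2)·(0.6917) = 4.609.

Step 4 — take square root: d = √(4.609) ≈ 2.1469.

d(x, mu) = √(4.609) ≈ 2.1469


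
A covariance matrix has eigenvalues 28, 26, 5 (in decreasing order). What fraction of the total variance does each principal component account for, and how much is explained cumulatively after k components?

Step 1 — total variance = trace(Sigma) = Σ λ_i = 28 + 26 + 5 = 59.

Step 2 — fraction explained by component i = λ_i / Σ λ:
  PC1: 28/59 = 0.4746
  PC2: 26/59 = 0.4407
  PC3: 5/59 = 0.0847

Step 3 — cumulative fraction after k components = (λ_1 + ... + λ_k) / Σ λ:
  k = 1: 28/59 = 0.4746
  k = 2: (28 + 26)/59 = 54/59 = 0.9153
  k = 3: (28 + 26 + 5)/59 = 59/59 = 1

Summary (fraction, with percent):

explained: PC1 0.4746 (47.46%), PC2 0.4407 (44.07%), PC3 0.0847 (8.47%);  cumulative: 0.4746, 0.9153, 1


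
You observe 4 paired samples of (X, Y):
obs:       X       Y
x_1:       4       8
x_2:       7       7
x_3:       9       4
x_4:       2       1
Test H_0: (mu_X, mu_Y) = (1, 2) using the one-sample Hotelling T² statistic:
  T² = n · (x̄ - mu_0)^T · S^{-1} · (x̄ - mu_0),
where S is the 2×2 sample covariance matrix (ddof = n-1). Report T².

Step 1 — sample mean vector:
  mean(X) = (4 + 7 + 9 + 2) / 4 = 22/4 = 5.5
  mean(Y) = (8 + 7 + 4 + 1) / 4 = 20/4 = 5
  x̄ = (5.5, 5),  deviation x̄ - mu_0 = (5.5, 5) - (1, 2) = (4.5, 3).

Step 2 — sample covariance matrix, S[i,j] = (1/(n-1)) · Σ_k (x_{k,i} - mean_i) · (x_{k,j} - mean_j), divisor n-1 = 3:
  S[X,X] = ((-1.5)·(-1.5) + (1.5)·(1.5) + (3.5)·(3.5) + (-3.5)·(-3.5)) / 3 = 29/3 = 9.6667
  S[X,Y] = ((-1.5)·(3) + (1.5)·(2) + (3.5)·(-1) + (-3.5)·(-4)) / 3 = 9/3 = 3
  S[Y,Y] = ((3)·(3) + (2)·(2) + (-1)·(-1) + (-4)·(-4)) / 3 = 30/3 = 10
  S = [[9.6667, 3],
 [3, 10]].

Step 3 — invert S. det(S) = 9.6667·10 - (3)² = 87.6667.
  S^{-1} = (1/det) · [[d, -b], [-b, a]] = [[0.1141, -0.0342],
 [-0.0342, 0.1103]].

Step 4 — quadratic form (x̄ - mu_0)^T · S^{-1} · (x̄ - mu_0):
  S^{-1} · (x̄ - mu_0) = (0.4106, 0.1768),
  (x̄ - mu_0)^T · [...] = (4.5)·(0.4106) + (3)·(0.1768) = 2.3783.

Step 5 — scale by n: T² = 4 · 2.3783 = 9.5133.

T² ≈ 9.5133


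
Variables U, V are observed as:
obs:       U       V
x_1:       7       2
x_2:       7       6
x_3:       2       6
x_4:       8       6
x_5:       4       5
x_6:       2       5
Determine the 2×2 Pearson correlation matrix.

Step 1 — column means:
  mean(U) = (7 + 7 + 2 + 8 + 4 + 2) / 6 = 30/6 = 5
  mean(V) = (2 + 6 + 6 + 6 + 5 + 5) / 6 = 30/6 = 5

Step 2 — sample variances and covariances s[i,j] = (1/(n-1)) · Σ_k (x_{k,i} - mean_i) · (x_{k,j} - mean_j), with n-1 = 5:
  s[U,U] = ((2)·(2) + (2)·(2) + (-3)·(-3) + (3)·(3) + (-1)·(-1) + (-3)·(-3)) / 5 = 36/5 = 7.2
  s[U,V] = ((2)·(-3) + (2)·(1) + (-3)·(1) + (3)·(1) + (-1)·(0) + (-3)·(0)) / 5 = -4/5 = -0.8
  s[V,V] = ((-3)·(-3) + (1)·(1) + (1)·(1) + (1)·(1) + (0)·(0) + (0)·(0)) / 5 = 12/5 = 2.4
  Sample standard deviations s_i = √(s[i,i]):
  s(U) = √(7.2) = 2.6833
  s(V) = √(2.4) = 1.5492

Step 3 — r_{ij} = s_{ij} / (s_i · s_j):
  r[U,U] = 1 (diagonal).
  r[U,V] = -0.8 / (2.6833 · 1.5492) = -0.8 / 4.1569 = -0.1925
  r[V,V] = 1 (diagonal).

R is symmetric with unit diagonal. Assembling:

R = [[1, -0.1925],
 [-0.1925, 1]]


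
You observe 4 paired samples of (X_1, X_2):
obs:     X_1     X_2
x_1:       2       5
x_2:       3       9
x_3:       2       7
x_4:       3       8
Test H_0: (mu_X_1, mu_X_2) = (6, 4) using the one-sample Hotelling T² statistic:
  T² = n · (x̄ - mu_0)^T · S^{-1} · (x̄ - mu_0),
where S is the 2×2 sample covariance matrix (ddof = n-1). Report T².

Step 1 — sample mean vector:
  mean(X_1) = (2 + 3 + 2 + 3) / 4 = 10/4 = 2.5
  mean(X_2) = (5 + 9 + 7 + 8) / 4 = 29/4 = 7.25
  x̄ = (2.5, 7.25),  deviation x̄ - mu_0 = (2.5, 7.25) - (6, 4) = (-3.5, 3.25).

Step 2 — sample covariance matrix, S[i,j] = (1/(n-1)) · Σ_k (x_{k,i} - mean_i) · (x_{k,j} - mean_j), divisor n-1 = 3:
  S[X_1,X_1] = ((-0.5)·(-0.5) + (0.5)·(0.5) + (-0.5)·(-0.5) + (0.5)·(0.5)) / 3 = 1/3 = 0.3333
  S[X_1,X_2] = ((-0.5)·(-2.25) + (0.5)·(1.75) + (-0.5)·(-0.25) + (0.5)·(0.75)) / 3 = 2.5/3 = 0.8333
  S[X_2,X_2] = ((-2.25)·(-2.25) + (1.75)·(1.75) + (-0.25)·(-0.25) + (0.75)·(0.75)) / 3 = 8.75/3 = 2.9167
  S = [[0.3333, 0.8333],
 [0.8333, 2.9167]].

Step 3 — invert S. det(S) = 0.3333·2.9167 - (0.8333)² = 0.2778.
  S^{-1} = (1/det) · [[d, -b], [-b, a]] = [[10.5, -3],
 [-3, 1.2]].

Step 4 — quadratic form (x̄ - mu_0)^T · S^{-1} · (x̄ - mu_0):
  S^{-1} · (x̄ - mu_0) = (-46.5, 14.4),
  (x̄ - mu_0)^T · [...] = (-3.5)·(-46.5) + (3.25)·(14.4) = 209.55.

Step 5 — scale by n: T² = 4 · 209.55 = 838.2.

T² ≈ 838.2


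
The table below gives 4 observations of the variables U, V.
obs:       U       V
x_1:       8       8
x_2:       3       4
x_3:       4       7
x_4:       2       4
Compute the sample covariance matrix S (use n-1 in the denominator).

Step 1 — column means:
  mean(U) = (8 + 3 + 4 + 2) / 4 = 17/4 = 4.25
  mean(V) = (8 + 4 + 7 + 4) / 4 = 23/4 = 5.75

Step 2 — sample covariance S[i,j] = (1/(n-1)) · Σ_k (x_{k,i} - mean_i) · (x_{k,j} - mean_j), with n-1 = 3.
  S[U,U] = ((3.75)·(3.75) + (-1.25)·(-1.25) + (-0.25)·(-0.25) + (-2.25)·(-2.25)) / 3 = 20.75/3 = 6.9167
  S[U,V] = ((3.75)·(2.25) + (-1.25)·(-1.75) + (-0.25)·(1.25) + (-2.25)·(-1.75)) / 3 = 14.25/3 = 4.75
  S[V,V] = ((2.25)·(2.25) + (-1.75)·(-1.75) + (1.25)·(1.25) + (-1.75)·(-1.75)) / 3 = 12.75/3 = 4.25

S is symmetric (S[j,i] = S[i,j]). Assembling:

S = [[6.9167, 4.75],
 [4.75, 4.25]]


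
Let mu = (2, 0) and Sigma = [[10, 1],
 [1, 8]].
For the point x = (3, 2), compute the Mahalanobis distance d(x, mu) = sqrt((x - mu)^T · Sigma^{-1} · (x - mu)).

Step 1 — centre the observation: (x - mu) = (1, 2).

Step 2 — invert Sigma. det(Sigma) = 10·8 - (1)² = 79.
  Sigma^{-1} = (1/det) · [[d, -b], [-b, a]] = [[0.1013, -0.0127],
 [-0.0127, 0.1266]].

Step 3 — form the quadratic (x - mu)^T · Sigma^{-1} · (x - mu):
  Sigma^{-1} · (x - mu) = (0.0759, 0.2405).
  (x - mu)^T · [Sigma^{-1} · (x - mu)] = (1)·(0.0759) + (2)·(0.2405) = 0.557.

Step 4 — take square root: d = √(0.557) ≈ 0.7463.

d(x, mu) = √(0.557) ≈ 0.7463


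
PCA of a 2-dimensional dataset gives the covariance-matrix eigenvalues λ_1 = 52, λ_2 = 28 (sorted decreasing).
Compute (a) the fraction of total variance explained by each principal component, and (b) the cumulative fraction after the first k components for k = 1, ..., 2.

Step 1 — total variance = trace(Sigma) = Σ λ_i = 52 + 28 = 80.

Step 2 — fraction explained by component i = λ_i / Σ λ:
  PC1: 52/80 = 0.65
  PC2: 28/80 = 0.35

Step 3 — cumulative fraction after k components = (λ_1 + ... + λ_k) / Σ λ:
  k = 1: 52/80 = 0.65
  k = 2: (52 + 28)/80 = 80/80 = 1

Summary (fraction, with percent):

explained: PC1 0.65 (65%), PC2 0.35 (35%);  cumulative: 0.65, 1


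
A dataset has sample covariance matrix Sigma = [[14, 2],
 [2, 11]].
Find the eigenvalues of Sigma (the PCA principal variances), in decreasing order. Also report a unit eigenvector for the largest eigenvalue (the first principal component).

Step 1 — characteristic polynomial of 2×2 Sigma:
  det(Sigma - λI) = λ² - trace · λ + det = 0.
  trace = 14 + 11 = 25, det = 14·11 - (2)² = 150.
Step 2 — discriminant:
  Δ = trace² - 4·det = 625 - 600 = 25.
Step 3 — eigenvalues:
  λ = (trace ± √Δ)/2 = (25 ± 5)/2,
  λ_1 = 15,  λ_2 = 10.

Step 4 — unit eigenvector for λ_1: solve (Sigma - λ_1 I)v = 0. First row:
  (14 - 15)·v_x + (2)·v_y = 0, i.e. (-1)·v_x + (2)·v_y = 0,
  so v ∝ (b, λ_1 - a) = (2, 1) = u.
  ||u|| = √((2)² + (1)²) = √(5) ≈ 2.2361,
  v_1 = u/||u|| ≈ (0.8944, 0.4472) (||v_1|| = 1).

λ_1 = 15,  λ_2 = 10;  v_1 ≈ (0.8944, 0.4472)


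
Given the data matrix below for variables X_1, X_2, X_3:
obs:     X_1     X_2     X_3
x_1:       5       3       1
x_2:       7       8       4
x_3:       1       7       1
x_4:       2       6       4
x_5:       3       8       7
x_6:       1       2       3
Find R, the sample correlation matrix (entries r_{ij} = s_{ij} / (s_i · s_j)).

Step 1 — column means:
  mean(X_1) = (5 + 7 + 1 + 2 + 3 + 1) / 6 = 19/6 = 3.1667
  mean(X_2) = (3 + 8 + 7 + 6 + 8 + 2) / 6 = 34/6 = 5.6667
  mean(X_3) = (1 + 4 + 1 + 4 + 7 + 3) / 6 = 20/6 = 3.3333

Step 2 — sample variances and covariances s[i,j] = (1/(n-1)) · Σ_k (x_{k,i} - mean_i) · (x_{k,j} - mean_j), with n-1 = 5:
  s[X_1,X_1] = ((1.8333)·(1.8333) + (3.8333)·(3.8333) + (-2.1667)·(-2.1667) + (-1.1667)·(-1.1667) + (-0.1667)·(-0.1667) + (-2.1667)·(-2.1667)) / 5 = 28.8333/5 = 5.7667
  s[X_1,X_2] = ((1.8333)·(-2.6667) + (3.8333)·(2.3333) + (-2.1667)·(1.3333) + (-1.1667)·(0.3333) + (-0.1667)·(2.3333) + (-2.1667)·(-3.6667)) / 5 = 8.3333/5 = 1.6667
  s[X_1,X_3] = ((1.8333)·(-2.3333) + (3.8333)·(0.6667) + (-2.1667)·(-2.3333) + (-1.1667)·(0.6667) + (-0.1667)·(3.6667) + (-2.1667)·(-0.3333)) / 5 = 2.6667/5 = 0.5333
  s[X_2,X_2] = ((-2.6667)·(-2.6667) + (2.3333)·(2.3333) + (1.3333)·(1.3333) + (0.3333)·(0.3333) + (2.3333)·(2.3333) + (-3.6667)·(-3.6667)) / 5 = 33.3333/5 = 6.6667
  s[X_2,X_3] = ((-2.6667)·(-2.3333) + (2.3333)·(0.6667) + (1.3333)·(-2.3333) + (0.3333)·(0.6667) + (2.3333)·(3.6667) + (-3.6667)·(-0.3333)) / 5 = 14.6667/5 = 2.9333
  s[X_3,X_3] = ((-2.3333)·(-2.3333) + (0.6667)·(0.6667) + (-2.3333)·(-2.3333) + (0.6667)·(0.6667) + (3.6667)·(3.6667) + (-0.3333)·(-0.3333)) / 5 = 25.3333/5 = 5.0667
  Sample standard deviations s_i = √(s[i,i]):
  s(X_1) = √(5.7667) = 2.4014
  s(X_2) = √(6.6667) = 2.582
  s(X_3) = √(5.0667) = 2.2509

Step 3 — r_{ij} = s_{ij} / (s_i · s_j):
  r[X_1,X_1] = 1 (diagonal).
  r[X_1,X_2] = 1.6667 / (2.4014 · 2.582) = 1.6667 / 6.2004 = 0.2688
  r[X_1,X_3] = 0.5333 / (2.4014 · 2.2509) = 0.5333 / 5.4053 = 0.0987
  r[X_2,X_2] = 1 (diagonal).
  r[X_2,X_3] = 2.9333 / (2.582 · 2.2509) = 2.9333 / 5.8119 = 0.5047
  r[X_3,X_3] = 1 (diagonal).

R is symmetric with unit diagonal. Assembling:

R = [[1, 0.2688, 0.0987],
 [0.2688, 1, 0.5047],
 [0.0987, 0.5047, 1]]


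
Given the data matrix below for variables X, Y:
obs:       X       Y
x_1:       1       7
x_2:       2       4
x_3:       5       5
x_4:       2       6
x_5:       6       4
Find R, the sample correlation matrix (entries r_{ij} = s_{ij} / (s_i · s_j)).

Step 1 — column means:
  mean(X) = (1 + 2 + 5 + 2 + 6) / 5 = 16/5 = 3.2
  mean(Y) = (7 + 4 + 5 + 6 + 4) / 5 = 26/5 = 5.2

Step 2 — sample variances and covariances s[i,j] = (1/(n-1)) · Σ_k (x_{k,i} - mean_i) · (x_{k,j} - mean_j), with n-1 = 4:
  s[X,X] = ((-2.2)·(-2.2) + (-1.2)·(-1.2) + (1.8)·(1.8) + (-1.2)·(-1.2) + (2.8)·(2.8)) / 4 = 18.8/4 = 4.7
  s[X,Y] = ((-2.2)·(1.8) + (-1.2)·(-1.2) + (1.8)·(-0.2) + (-1.2)·(0.8) + (2.8)·(-1.2)) / 4 = -7.2/4 = -1.8
  s[Y,Y] = ((1.8)·(1.8) + (-1.2)·(-1.2) + (-0.2)·(-0.2) + (0.8)·(0.8) + (-1.2)·(-1.2)) / 4 = 6.8/4 = 1.7
  Sample standard deviations s_i = √(s[i,i]):
  s(X) = √(4.7) = 2.1679
  s(Y) = √(1.7) = 1.3038

Step 3 — r_{ij} = s_{ij} / (s_i · s_j):
  r[X,X] = 1 (diagonal).
  r[X,Y] = -1.8 / (2.1679 · 1.3038) = -1.8 / 2.8267 = -0.6368
  r[Y,Y] = 1 (diagonal).

R is symmetric with unit diagonal. Assembling:

R = [[1, -0.6368],
 [-0.6368, 1]]


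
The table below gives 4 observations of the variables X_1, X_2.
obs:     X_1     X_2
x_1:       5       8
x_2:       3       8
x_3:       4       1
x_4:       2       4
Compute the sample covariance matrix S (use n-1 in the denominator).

Step 1 — column means:
  mean(X_1) = (5 + 3 + 4 + 2) / 4 = 14/4 = 3.5
  mean(X_2) = (8 + 8 + 1 + 4) / 4 = 21/4 = 5.25

Step 2 — sample covariance S[i,j] = (1/(n-1)) · Σ_k (x_{k,i} - mean_i) · (x_{k,j} - mean_j), with n-1 = 3.
  S[X_1,X_1] = ((1.5)·(1.5) + (-0.5)·(-0.5) + (0.5)·(0.5) + (-1.5)·(-1.5)) / 3 = 5/3 = 1.6667
  S[X_1,X_2] = ((1.5)·(2.75) + (-0.5)·(2.75) + (0.5)·(-4.25) + (-1.5)·(-1.25)) / 3 = 2.5/3 = 0.8333
  S[X_2,X_2] = ((2.75)·(2.75) + (2.75)·(2.75) + (-4.25)·(-4.25) + (-1.25)·(-1.25)) / 3 = 34.75/3 = 11.5833

S is symmetric (S[j,i] = S[i,j]). Assembling:

S = [[1.6667, 0.8333],
 [0.8333, 11.5833]]


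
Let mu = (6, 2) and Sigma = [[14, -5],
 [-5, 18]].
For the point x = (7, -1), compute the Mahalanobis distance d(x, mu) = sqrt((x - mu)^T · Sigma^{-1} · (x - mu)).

Step 1 — centre the observation: (x - mu) = (1, -3).

Step 2 — invert Sigma. det(Sigma) = 14·18 - (-5)² = 227.
  Sigma^{-1} = (1/det) · [[d, -b], [-b, a]] = [[0.0793, 0.022],
 [0.022, 0.0617]].

Step 3 — form the quadratic (x - mu)^T · Sigma^{-1} · (x - mu):
  Sigma^{-1} · (x - mu) = (0.0132, -0.163).
  (x - mu)^T · [Sigma^{-1} · (x - mu)] = (1)·(0.0132) + (-3)·(-0.163) = 0.5022.

Step 4 — take square root: d = √(0.5022) ≈ 0.7087.

d(x, mu) = √(0.5022) ≈ 0.7087


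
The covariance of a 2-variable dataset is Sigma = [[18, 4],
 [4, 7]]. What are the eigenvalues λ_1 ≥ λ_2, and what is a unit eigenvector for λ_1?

Step 1 — characteristic polynomial of 2×2 Sigma:
  det(Sigma - λI) = λ² - trace · λ + det = 0.
  trace = 18 + 7 = 25, det = 18·7 - (4)² = 110.
Step 2 — discriminant:
  Δ = trace² - 4·det = 625 - 440 = 185.
Step 3 — eigenvalues:
  λ = (trace ± √Δ)/2 = (25 ± 13.6015)/2,
  λ_1 = 19.3007,  λ_2 = 5.6993.

Step 4 — unit eigenvector for λ_1: solve (Sigma - λ_1 I)v = 0. First row:
  (18 - 19.3007)·v_x + (4)·v_y = 0, i.e. (-1.3007)·v_x + (4)·v_y = 0,
  so v ∝ (b, λ_1 - a) = (4, 1.3007) = u.
  ||u|| = √((4)² + (1.3007)²) = √(17.6919) ≈ 4.2062,
  v_1 = u/||u|| ≈ (0.951, 0.3092) (||v_1|| = 1).

λ_1 = 19.3007,  λ_2 = 5.6993;  v_1 ≈ (0.951, 0.3092)


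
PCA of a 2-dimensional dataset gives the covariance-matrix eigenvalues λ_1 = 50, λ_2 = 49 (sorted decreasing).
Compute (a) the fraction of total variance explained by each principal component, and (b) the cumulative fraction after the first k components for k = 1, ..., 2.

Step 1 — total variance = trace(Sigma) = Σ λ_i = 50 + 49 = 99.

Step 2 — fraction explained by component i = λ_i / Σ λ:
  PC1: 50/99 = 0.5051
  PC2: 49/99 = 0.4949

Step 3 — cumulative fraction after k components = (λ_1 + ... + λ_k) / Σ λ:
  k = 1: 50/99 = 0.5051
  k = 2: (50 + 49)/99 = 99/99 = 1

Summary (fraction, with percent):

explained: PC1 0.5051 (50.51%), PC2 0.4949 (49.49%);  cumulative: 0.5051, 1


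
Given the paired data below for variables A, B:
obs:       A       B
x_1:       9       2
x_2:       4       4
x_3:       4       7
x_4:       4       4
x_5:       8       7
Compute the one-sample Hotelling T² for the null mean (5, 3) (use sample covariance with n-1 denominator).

Step 1 — sample mean vector:
  mean(A) = (9 + 4 + 4 + 4 + 8) / 5 = 29/5 = 5.8
  mean(B) = (2 + 4 + 7 + 4 + 7) / 5 = 24/5 = 4.8
  x̄ = (5.8, 4.8),  deviation x̄ - mu_0 = (5.8, 4.8) - (5, 3) = (0.8, 1.8).

Step 2 — sample covariance matrix, S[i,j] = (1/(n-1)) · Σ_k (x_{k,i} - mean_i) · (x_{k,j} - mean_j), divisor n-1 = 4:
  S[A,A] = ((3.2)·(3.2) + (-1.8)·(-1.8) + (-1.8)·(-1.8) + (-1.8)·(-1.8) + (2.2)·(2.2)) / 4 = 24.8/4 = 6.2
  S[A,B] = ((3.2)·(-2.8) + (-1.8)·(-0.8) + (-1.8)·(2.2) + (-1.8)·(-0.8) + (2.2)·(2.2)) / 4 = -5.2/4 = -1.3
  S[B,B] = ((-2.8)·(-2.8) + (-0.8)·(-0.8) + (2.2)·(2.2) + (-0.8)·(-0.8) + (2.2)·(2.2)) / 4 = 18.8/4 = 4.7
  S = [[6.2, -1.3],
 [-1.3, 4.7]].

Step 3 — invert S. det(S) = 6.2·4.7 - (-1.3)² = 27.45.
  S^{-1} = (1/det) · [[d, -b], [-b, a]] = [[0.1712, 0.0474],
 [0.0474, 0.2259]].

Step 4 — quadratic form (x̄ - mu_0)^T · S^{-1} · (x̄ - mu_0):
  S^{-1} · (x̄ - mu_0) = (0.2222, 0.4444),
  (x̄ - mu_0)^T · [...] = (0.8)·(0.2222) + (1.8)·(0.4444) = 0.9778.

Step 5 — scale by n: T² = 5 · 0.9778 = 4.8889.

T² ≈ 4.8889


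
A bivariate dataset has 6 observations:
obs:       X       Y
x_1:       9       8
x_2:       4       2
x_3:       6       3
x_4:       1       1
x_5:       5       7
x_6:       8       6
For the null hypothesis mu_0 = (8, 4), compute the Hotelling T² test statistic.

Step 1 — sample mean vector:
  mean(X) = (9 + 4 + 6 + 1 + 5 + 8) / 6 = 33/6 = 5.5
  mean(Y) = (8 + 2 + 3 + 1 + 7 + 6) / 6 = 27/6 = 4.5
  x̄ = (5.5, 4.5),  deviation x̄ - mu_0 = (5.5, 4.5) - (8, 4) = (-2.5, 0.5).

Step 2 — sample covariance matrix, S[i,j] = (1/(n-1)) · Σ_k (x_{k,i} - mean_i) · (x_{k,j} - mean_j), divisor n-1 = 5:
  S[X,X] = ((3.5)·(3.5) + (-1.5)·(-1.5) + (0.5)·(0.5) + (-4.5)·(-4.5) + (-0.5)·(-0.5) + (2.5)·(2.5)) / 5 = 41.5/5 = 8.3
  S[X,Y] = ((3.5)·(3.5) + (-1.5)·(-2.5) + (0.5)·(-1.5) + (-4.5)·(-3.5) + (-0.5)·(2.5) + (2.5)·(1.5)) / 5 = 33.5/5 = 6.7
  S[Y,Y] = ((3.5)·(3.5) + (-2.5)·(-2.5) + (-1.5)·(-1.5) + (-3.5)·(-3.5) + (2.5)·(2.5) + (1.5)·(1.5)) / 5 = 41.5/5 = 8.3
  S = [[8.3, 6.7],
 [6.7, 8.3]].

Step 3 — invert S. det(S) = 8.3·8.3 - (6.7)² = 24.
  S^{-1} = (1/det) · [[d, -b], [-b, a]] = [[0.3458, -0.2792],
 [-0.2792, 0.3458]].

Step 4 — quadratic form (x̄ - mu_0)^T · S^{-1} · (x̄ - mu_0):
  S^{-1} · (x̄ - mu_0) = (-1.0042, 0.8708),
  (x̄ - mu_0)^T · [...] = (-2.5)·(-1.0042) + (0.5)·(0.8708) = 2.9458.

Step 5 — scale by n: T² = 6 · 2.9458 = 17.675.

T² ≈ 17.675


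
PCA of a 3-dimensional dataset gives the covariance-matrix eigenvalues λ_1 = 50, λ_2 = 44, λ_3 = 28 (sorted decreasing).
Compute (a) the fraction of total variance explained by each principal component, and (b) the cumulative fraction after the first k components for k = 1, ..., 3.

Step 1 — total variance = trace(Sigma) = Σ λ_i = 50 + 44 + 28 = 122.

Step 2 — fraction explained by component i = λ_i / Σ λ:
  PC1: 50/122 = 0.4098
  PC2: 44/122 = 0.3607
  PC3: 28/122 = 0.2295

Step 3 — cumulative fraction after k components = (λ_1 + ... + λ_k) / Σ λ:
  k = 1: 50/122 = 0.4098
  k = 2: (50 + 44)/122 = 94/122 = 0.7705
  k = 3: (50 + 44 + 28)/122 = 122/122 = 1

Summary (fraction, with percent):

explained: PC1 0.4098 (40.98%), PC2 0.3607 (36.07%), PC3 0.2295 (22.95%);  cumulative: 0.4098, 0.7705, 1


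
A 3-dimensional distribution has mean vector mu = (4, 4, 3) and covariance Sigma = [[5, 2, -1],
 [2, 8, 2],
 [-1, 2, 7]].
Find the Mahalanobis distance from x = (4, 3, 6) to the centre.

Step 1 — centre the observation: (x - mu) = (0, -1, 3).

Step 2 — invert Sigma (cofactor / det for 3×3, or solve directly):
  Sigma^{-1} = [[0.2407, -0.0741, 0.0556],
 [-0.0741, 0.1574, -0.0556],
 [0.0556, -0.0556, 0.1667]].

Step 3 — form the quadratic (x - mu)^T · Sigma^{-1} · (x - mu):
  Sigma^{-1} · (x - mu) = (0.2407, -0.3241, 0.5556).
  (x - mu)^T · [Sigma^{-1} · (x - mu)] = (0)·(0.2407) + (-1)·(-0.3241) + (3)·(0.5556) = 1.9907.

Step 4 — take square root: d = √(1.9907) ≈ 1.4109.

d(x, mu) = √(1.9907) ≈ 1.4109


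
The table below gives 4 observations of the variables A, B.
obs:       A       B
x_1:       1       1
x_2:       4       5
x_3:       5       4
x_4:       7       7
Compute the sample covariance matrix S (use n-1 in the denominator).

Step 1 — column means:
  mean(A) = (1 + 4 + 5 + 7) / 4 = 17/4 = 4.25
  mean(B) = (1 + 5 + 4 + 7) / 4 = 17/4 = 4.25

Step 2 — sample covariance S[i,j] = (1/(n-1)) · Σ_k (x_{k,i} - mean_i) · (x_{k,j} - mean_j), with n-1 = 3.
  S[A,A] = ((-3.25)·(-3.25) + (-0.25)·(-0.25) + (0.75)·(0.75) + (2.75)·(2.75)) / 3 = 18.75/3 = 6.25
  S[A,B] = ((-3.25)·(-3.25) + (-0.25)·(0.75) + (0.75)·(-0.25) + (2.75)·(2.75)) / 3 = 17.75/3 = 5.9167
  S[B,B] = ((-3.25)·(-3.25) + (0.75)·(0.75) + (-0.25)·(-0.25) + (2.75)·(2.75)) / 3 = 18.75/3 = 6.25

S is symmetric (S[j,i] = S[i,j]). Assembling:

S = [[6.25, 5.9167],
 [5.9167, 6.25]]


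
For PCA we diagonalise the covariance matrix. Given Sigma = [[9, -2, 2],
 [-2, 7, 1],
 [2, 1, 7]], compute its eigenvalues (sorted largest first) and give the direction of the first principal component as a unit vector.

Step 1 — characteristic polynomial p(λ) = det(λI - Sigma) = λ³ - tr·λ² + c_1·λ - det, where tr = trace, c_1 = sum of the principal 2×2 minors, det = det(Sigma):
  tr = 9 + 7 + 7 = 23,
  c_1 = (9·7 - (-2)²) + (9·7 - (2)²) + (7·7 - (1)²) = 59 + 59 + 48 = 166,
  det = 9·(7·7 - (1)²) - (-2)·((-2)·7 - (1)·(2)) + (2)·((-2)·(1) - 7·(2)) = 9·(48) - (-2)·(-16) + (2)·(-16) = 368.
  So p(λ) = λ³ - 23λ² + 166λ - 368.
Step 2 — look for an integer root (rational root theorem: any rational root is an integer divisor of 368). Testing λ = 8:
  p(8) = 512 - 1472 + 1328 - 368 = 0  ✓
  Dividing out (λ - 8): p(λ) = (λ - 8)(λ² - 15λ + 46).
Step 3 — remaining eigenvalues from the quadratic λ² - 15λ + 46 = 0:
  Δ = 15² - 4·46 = 225 - 184 = 41,  λ = (15 ± √41)/2 = (15 ± 6.4031)/2 ≈ 10.7016 or 4.2984.
  Sorted: λ_1 = 10.7016,  λ_2 = 8,  λ_3 = 4.2984  (check: sum = 23 = tr ✓).

Step 4 — unit eigenvector for λ_1 ≈ 10.7016: v spans the null space of (Sigma - λ_1 I), whose rows are
  r_1 = (-1.7016, -2, 2),  r_2 = (-2, -3.7016, 1),  r_3 = (2, 1, -3.7016).
  v is orthogonal to every row, so take v ∝ r_1 × r_2 = ((-2)·(1) - (2)·(-3.7016), (2)·(-2) - (-1.7016)·(1), (-1.7016)·(-3.7016) - (-2)·(-2)) ≈ (5.4031, -2.2984, 2.2984).
  Let u = (5.4031, -2.2984, 2.2984).
  ||u|| = √((5.4031)² + (-2.2984)² + (2.2984)²) = √(39.7594) ≈ 6.3055,  v_1 = u/||u|| ≈ (0.8569, -0.3645, 0.3645) (||v_1|| = 1).

λ_1 = 10.7016,  λ_2 = 8,  λ_3 = 4.2984;  v_1 ≈ (0.8569, -0.3645, 0.3645)


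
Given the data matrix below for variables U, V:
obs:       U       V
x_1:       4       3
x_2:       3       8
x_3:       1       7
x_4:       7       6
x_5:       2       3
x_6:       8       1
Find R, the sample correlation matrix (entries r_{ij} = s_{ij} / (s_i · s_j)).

Step 1 — column means:
  mean(U) = (4 + 3 + 1 + 7 + 2 + 8) / 6 = 25/6 = 4.1667
  mean(V) = (3 + 8 + 7 + 6 + 3 + 1) / 6 = 28/6 = 4.6667

Step 2 — sample variances and covariances s[i,j] = (1/(n-1)) · Σ_k (x_{k,i} - mean_i) · (x_{k,j} - mean_j), with n-1 = 5:
  s[U,U] = ((-0.1667)·(-0.1667) + (-1.1667)·(-1.1667) + (-3.1667)·(-3.1667) + (2.8333)·(2.8333) + (-2.1667)·(-2.1667) + (3.8333)·(3.8333)) / 5 = 38.8333/5 = 7.7667
  s[U,V] = ((-0.1667)·(-1.6667) + (-1.1667)·(3.3333) + (-3.1667)·(2.3333) + (2.8333)·(1.3333) + (-2.1667)·(-1.6667) + (3.8333)·(-3.6667)) / 5 = -17.6667/5 = -3.5333
  s[V,V] = ((-1.6667)·(-1.6667) + (3.3333)·(3.3333) + (2.3333)·(2.3333) + (1.3333)·(1.3333) + (-1.6667)·(-1.6667) + (-3.6667)·(-3.6667)) / 5 = 37.3333/5 = 7.4667
  Sample standard deviations s_i = √(s[i,i]):
  s(U) = √(7.7667) = 2.7869
  s(V) = √(7.4667) = 2.7325

Step 3 — r_{ij} = s_{ij} / (s_i · s_j):
  r[U,U] = 1 (diagonal).
  r[U,V] = -3.5333 / (2.7869 · 2.7325) = -3.5333 / 7.6152 = -0.464
  r[V,V] = 1 (diagonal).

R is symmetric with unit diagonal. Assembling:

R = [[1, -0.464],
 [-0.464, 1]]


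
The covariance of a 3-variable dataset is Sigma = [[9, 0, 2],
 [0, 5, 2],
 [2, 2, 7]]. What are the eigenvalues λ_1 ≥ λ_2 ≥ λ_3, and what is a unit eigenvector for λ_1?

Step 1 — characteristic polynomial p(λ) = det(λI - Sigma) = λ³ - tr·λ² + c_1·λ - det, where tr = trace, c_1 = sum of the principal 2×2 minors, det = det(Sigma):
  tr = 9 + 5 + 7 = 21,
  c_1 = (9·5 - (0)²) + (9·7 - (2)²) + (5·7 - (2)²) = 45 + 59 + 31 = 135,
  det = 9·(5·7 - (2)²) - (0)·((0)·7 - (2)·(2)) + (2)·((0)·(2) - 5·(2)) = 9·(31) - (0)·(-4) + (2)·(-10) = 259.
  So p(λ) = λ³ - 21λ² + 135λ - 259.
Step 2 — look for an integer root (rational root theorem: any rational root is an integer divisor of 259). Testing λ = 7:
  p(7) = 343 - 1029 + 945 - 259 = 0  ✓
  Dividing out (λ - 7): p(λ) = (λ - 7)(λ² - 14λ + 37).
Step 3 — remaining eigenvalues from the quadratic λ² - 14λ + 37 = 0:
  Δ = 14² - 4·37 = 196 - 148 = 48,  λ = (14 ± √48)/2 = (14 ± 6.9282)/2 ≈ 10.4641 or 3.5359.
  Sorted: λ_1 = 10.4641,  λ_2 = 7,  λ_3 = 3.5359  (check: sum = 21 = tr ✓).

Step 4 — unit eigenvector for λ_1 ≈ 10.4641: v spans the null space of (Sigma - λ_1 I), whose rows are
  r_1 = (-1.4641, 0, 2),  r_2 = (0, -5.4641, 2),  r_3 = (2, 2, -3.4641).
  v is orthogonal to every row, so take v ∝ r_1 × r_2 = ((0)·(2) - (2)·(-5.4641), (2)·(0) - (-1.4641)·(2), (-1.4641)·(-5.4641) - (0)·(0)) ≈ (10.9282, 2.9282, 8).
  Let u = (10.9282, 2.9282, 8).
  ||u|| = √((10.9282)² + (2.9282)² + (8)²) = √(192) ≈ 13.8564,  v_1 = u/||u|| ≈ (0.7887, 0.2113, 0.5774) (||v_1|| = 1).

λ_1 = 10.4641,  λ_2 = 7,  λ_3 = 3.5359;  v_1 ≈ (0.7887, 0.2113, 0.5774)
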